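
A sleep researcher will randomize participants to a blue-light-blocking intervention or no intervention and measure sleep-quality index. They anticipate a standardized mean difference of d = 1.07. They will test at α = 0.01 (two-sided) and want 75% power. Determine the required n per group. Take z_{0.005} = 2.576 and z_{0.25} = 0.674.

n = 19 per group

For two independent groups with equal n: n = 2·((z_{α/2} + z_β) / d)².
z_{α/2} + z_β = 2.576 + 0.674 = 3.250.
n = 2 × (3.250 / 1.07)² = 2 × 3.037² = 2 × 9.23 = 18.5.
Round up to the next whole participant.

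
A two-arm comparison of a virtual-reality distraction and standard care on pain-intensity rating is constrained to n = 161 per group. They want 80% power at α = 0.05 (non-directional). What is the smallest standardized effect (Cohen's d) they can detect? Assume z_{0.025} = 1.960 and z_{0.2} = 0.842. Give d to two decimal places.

d_min ≈ 0.31

For two independent groups of n = 161 each: d_min = (z_{α/2} + z_β)·√(2/n).
z-sum = 1.960 + 0.842 = 2.802.
d_min = 2.802 × √(2/161) = 2.802 × 0.1115 = 0.312.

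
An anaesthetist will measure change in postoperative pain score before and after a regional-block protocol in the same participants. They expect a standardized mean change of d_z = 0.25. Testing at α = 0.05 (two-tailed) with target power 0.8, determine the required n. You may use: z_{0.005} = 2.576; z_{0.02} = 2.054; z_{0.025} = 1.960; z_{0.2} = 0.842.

n = 126 pairs

For a paired (one-sample on differences) test: n = ((z_{α/2} + z_β) / d)².
z_{α/2} + z_β = 1.960 + 0.842 = 2.802.
n = (2.802 / 0.25)² = 11.208² = 125.62.
Round up.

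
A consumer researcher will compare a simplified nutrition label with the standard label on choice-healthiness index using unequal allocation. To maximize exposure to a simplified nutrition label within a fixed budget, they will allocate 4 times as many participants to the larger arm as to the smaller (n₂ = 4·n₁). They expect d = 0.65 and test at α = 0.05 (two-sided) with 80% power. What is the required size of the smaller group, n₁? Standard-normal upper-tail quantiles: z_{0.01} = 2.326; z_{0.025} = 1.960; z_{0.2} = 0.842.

n₁ = 24

With allocation ratio k = n₂/n₁ = 4, Var(x̄₁−x̄₂) = σ²(1/n₁ + 1/(k·n₁)) = σ²·(k+1)/(k·n₁).
So n₁ = (1 + 1/k)·((z_{α/2} + z_β)/d)² = 1.250 × (2.802/0.65)².
n₁ = 1.250 × 18.58 = 23.2.
Round up: n₁ = 24, giving n₂ = 4 × 24 = 96.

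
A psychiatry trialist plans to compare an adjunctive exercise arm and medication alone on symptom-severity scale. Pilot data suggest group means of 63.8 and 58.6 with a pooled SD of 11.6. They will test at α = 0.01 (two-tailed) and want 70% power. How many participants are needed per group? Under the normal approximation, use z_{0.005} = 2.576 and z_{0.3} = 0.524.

n = 96 per group

Cohen's d = |M₁ − M₂| / SD_pooled = |63.8 − 58.6| / 11.6 = 5.2 / 11.6 = 0.448.
For two independent groups with equal n: n = 2·((z_{α/2} + z_β) / d)².
z_{α/2} + z_β = 2.576 + 0.524 = 3.100.
n = 2 × (3.100 / 0.448)² = 2 × 6.920² = 2 × 47.88 = 95.8.
Round up to the next whole participant.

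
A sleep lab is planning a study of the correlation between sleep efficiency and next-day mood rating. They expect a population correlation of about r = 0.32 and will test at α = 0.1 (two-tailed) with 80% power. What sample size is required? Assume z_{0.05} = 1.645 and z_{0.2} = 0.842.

Fisher's z: C = ½·ln((1+r)/(1−r)) = ½·ln(1.9412) = 0.3316.
n = ((z_{α/2} + z_β)/C)² + 3.
(1.645 + 0.842) / 0.3316 = 2.487 / 0.3316 = 7.500.
n = 7.500² + 3 = 56.25 + 3 = 59.2.
Round up.

n = 60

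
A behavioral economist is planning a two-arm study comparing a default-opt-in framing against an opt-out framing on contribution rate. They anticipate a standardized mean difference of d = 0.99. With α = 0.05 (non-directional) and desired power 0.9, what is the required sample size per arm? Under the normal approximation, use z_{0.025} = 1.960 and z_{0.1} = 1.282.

For two independent groups with equal n: n = 2·((z_{α/2} + z_β) / d)².
z_{α/2} + z_β = 1.960 + 1.282 = 3.242.
n = 2 × (3.242 / 0.99)² = 2 × 3.275² = 2 × 10.72 = 21.4.
Round up to the next whole participant.

n = 22 per group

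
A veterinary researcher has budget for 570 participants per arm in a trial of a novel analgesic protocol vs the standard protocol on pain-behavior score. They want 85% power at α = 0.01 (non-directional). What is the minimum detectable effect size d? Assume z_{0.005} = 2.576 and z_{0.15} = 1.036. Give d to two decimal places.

For two independent groups of n = 570 each: d_min = (z_{α/2} + z_β)·√(2/n).
z-sum = 2.576 + 1.036 = 3.612.
d_min = 3.612 × √(2/570) = 3.612 × 0.0592 = 0.214.

d_min ≈ 0.21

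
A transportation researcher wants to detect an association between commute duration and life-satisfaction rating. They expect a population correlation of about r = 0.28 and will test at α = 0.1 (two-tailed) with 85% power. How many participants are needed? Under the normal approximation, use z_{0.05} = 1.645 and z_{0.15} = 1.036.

Fisher's z: C = ½·ln((1+r)/(1−r)) = ½·ln(1.7778) = 0.2877.
n = ((z_{α/2} + z_β)/C)² + 3.
(1.645 + 1.036) / 0.2877 = 2.681 / 0.2877 = 9.319.
n = 9.319² + 3 = 86.84 + 3 = 89.8.
Round up.

n = 90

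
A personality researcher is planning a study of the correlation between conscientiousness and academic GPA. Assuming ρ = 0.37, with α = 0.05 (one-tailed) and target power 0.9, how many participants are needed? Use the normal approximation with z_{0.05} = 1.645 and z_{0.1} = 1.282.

n = 60

Fisher's z: C = ½·ln((1+r)/(1−r)) = ½·ln(2.1746) = 0.3884.
n = ((z_{α} + z_β)/C)² + 3.
(1.645 + 1.282) / 0.3884 = 2.927 / 0.3884 = 7.536.
n = 7.536² + 3 = 56.79 + 3 = 59.8.
Round up.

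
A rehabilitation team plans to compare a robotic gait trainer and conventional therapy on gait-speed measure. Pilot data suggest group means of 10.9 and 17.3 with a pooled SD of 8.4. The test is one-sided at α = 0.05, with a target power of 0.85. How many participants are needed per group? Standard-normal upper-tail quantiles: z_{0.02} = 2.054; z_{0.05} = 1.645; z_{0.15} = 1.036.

Cohen's d = |M₁ − M₂| / SD_pooled = |10.9 − 17.3| / 8.4 = 6.4 / 8.4 = 0.762.
For two independent groups with equal n: n = 2·((z_{α} + z_β) / d)².
z_{α} + z_β = 1.645 + 1.036 = 2.681.
n = 2 × (2.681 / 0.762)² = 2 × 3.518² = 2 × 12.38 = 24.8.
Round up to the next whole participant.

n = 25 per group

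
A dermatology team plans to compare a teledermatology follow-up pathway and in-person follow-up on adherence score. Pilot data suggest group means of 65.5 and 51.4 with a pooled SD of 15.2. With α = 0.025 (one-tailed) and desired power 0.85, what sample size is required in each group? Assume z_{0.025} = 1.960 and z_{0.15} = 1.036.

Cohen's d = |M₁ − M₂| / SD_pooled = |65.5 − 51.4| / 15.2 = 14.1 / 15.2 = 0.928.
For two independent groups with equal n: n = 2·((z_{α} + z_β) / d)².
z_{α} + z_β = 1.960 + 1.036 = 2.996.
n = 2 × (2.996 / 0.928)² = 2 × 3.228² = 2 × 10.42 = 20.8.
Round up to the next whole participant.

n = 21 per group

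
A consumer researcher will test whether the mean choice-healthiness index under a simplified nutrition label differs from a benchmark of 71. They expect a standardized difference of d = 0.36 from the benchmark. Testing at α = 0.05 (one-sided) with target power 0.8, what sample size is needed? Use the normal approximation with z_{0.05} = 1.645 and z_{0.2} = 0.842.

For a one-sample test: n = ((z_{α} + z_β) / d)².
z_{α} + z_β = 1.645 + 0.842 = 2.487.
n = (2.487 / 0.36)² = 6.908² = 47.73.
Round up.

n = 48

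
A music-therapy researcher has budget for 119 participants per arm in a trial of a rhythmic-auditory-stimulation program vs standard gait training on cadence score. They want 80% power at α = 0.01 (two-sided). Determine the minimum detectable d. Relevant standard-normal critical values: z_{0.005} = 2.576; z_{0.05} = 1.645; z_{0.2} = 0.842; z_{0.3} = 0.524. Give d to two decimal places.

d_min ≈ 0.44

For two independent groups of n = 119 each: d_min = (z_{α/2} + z_β)·√(2/n).
z-sum = 2.576 + 0.842 = 3.418.
d_min = 3.418 × √(2/119) = 3.418 × 0.1296 = 0.443.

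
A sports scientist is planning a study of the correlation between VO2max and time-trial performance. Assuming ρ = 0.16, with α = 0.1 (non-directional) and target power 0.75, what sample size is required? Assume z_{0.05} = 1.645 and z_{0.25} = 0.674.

n = 210

Fisher's z: C = ½·ln((1+r)/(1−r)) = ½·ln(1.3810) = 0.1614.
n = ((z_{α/2} + z_β)/C)² + 3.
(1.645 + 0.674) / 0.1614 = 2.319 / 0.1614 = 14.368.
n = 14.368² + 3 = 206.44 + 3 = 209.4.
Round up.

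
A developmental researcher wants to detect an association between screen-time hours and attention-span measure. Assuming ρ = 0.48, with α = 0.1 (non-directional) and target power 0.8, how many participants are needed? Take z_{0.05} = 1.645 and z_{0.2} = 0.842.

n = 26

Fisher's z: C = ½·ln((1+r)/(1−r)) = ½·ln(2.8462) = 0.5230.
n = ((z_{α/2} + z_β)/C)² + 3.
(1.645 + 0.842) / 0.5230 = 2.487 / 0.5230 = 4.755.
n = 4.755² + 3 = 22.61 + 3 = 25.6.
Round up.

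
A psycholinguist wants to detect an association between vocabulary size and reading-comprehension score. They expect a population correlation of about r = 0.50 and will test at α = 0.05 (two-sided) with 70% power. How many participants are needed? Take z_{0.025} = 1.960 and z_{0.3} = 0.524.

Fisher's z: C = ½·ln((1+r)/(1−r)) = ½·ln(3.0000) = 0.5493.
n = ((z_{α/2} + z_β)/C)² + 3.
(1.960 + 0.524) / 0.5493 = 2.484 / 0.5493 = 4.522.
n = 4.522² + 3 = 20.45 + 3 = 23.4.
Round up.

n = 24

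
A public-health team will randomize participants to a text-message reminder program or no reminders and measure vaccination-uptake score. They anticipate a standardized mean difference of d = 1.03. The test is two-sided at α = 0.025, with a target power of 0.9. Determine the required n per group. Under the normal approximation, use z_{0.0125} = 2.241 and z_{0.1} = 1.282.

n = 24 per group

For two independent groups with equal n: n = 2·((z_{α/2} + z_β) / d)².
z_{α/2} + z_β = 2.241 + 1.282 = 3.523.
n = 2 × (3.523 / 1.03)² = 2 × 3.420² = 2 × 11.70 = 23.4.
Round up to the next whole participant.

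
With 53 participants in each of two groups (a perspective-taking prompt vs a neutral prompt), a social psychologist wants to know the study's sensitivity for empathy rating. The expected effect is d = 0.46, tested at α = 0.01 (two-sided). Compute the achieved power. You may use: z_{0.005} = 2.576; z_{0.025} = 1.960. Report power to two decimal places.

For two equal groups, power = Φ(d·√(n/2) − z_{α/2}).
d·√(n/2) = 0.46 × √(53/2) = 0.46 × 5.148 = 2.368.
z_β = 2.368 − 2.576 = -0.208.
Power = Φ(-0.208) = 0.418.

power ≈ 0.42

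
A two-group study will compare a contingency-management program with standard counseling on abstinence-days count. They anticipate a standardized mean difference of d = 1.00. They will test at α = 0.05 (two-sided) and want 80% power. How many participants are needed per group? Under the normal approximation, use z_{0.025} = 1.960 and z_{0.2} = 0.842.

n = 16 per group

For two independent groups with equal n: n = 2·((z_{α/2} + z_β) / d)².
z_{α/2} + z_β = 1.960 + 0.842 = 2.802.
n = 2 × (2.802 / 1.00)² = 2 × 2.802² = 2 × 7.85 = 15.7.
Round up to the next whole participant.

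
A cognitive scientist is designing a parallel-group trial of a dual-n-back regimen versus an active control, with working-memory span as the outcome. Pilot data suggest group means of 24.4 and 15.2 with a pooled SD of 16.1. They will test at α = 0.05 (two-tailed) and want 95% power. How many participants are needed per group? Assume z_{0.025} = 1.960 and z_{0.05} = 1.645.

n = 80 per group

Cohen's d = |M₁ − M₂| / SD_pooled = |24.4 − 15.2| / 16.1 = 9.2 / 16.1 = 0.571.
For two independent groups with equal n: n = 2·((z_{α/2} + z_β) / d)².
z_{α/2} + z_β = 1.960 + 1.645 = 3.605.
n = 2 × (3.605 / 0.571)² = 2 × 6.313² = 2 × 39.86 = 79.7.
Round up to the next whole participant.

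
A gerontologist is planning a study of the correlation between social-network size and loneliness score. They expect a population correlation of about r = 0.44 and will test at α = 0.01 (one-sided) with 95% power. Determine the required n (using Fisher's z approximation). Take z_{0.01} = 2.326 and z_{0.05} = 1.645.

n = 74

Fisher's z: C = ½·ln((1+r)/(1−r)) = ½·ln(2.5714) = 0.4722.
n = ((z_{α} + z_β)/C)² + 3.
(2.326 + 1.645) / 0.4722 = 3.971 / 0.4722 = 8.410.
n = 8.410² + 3 = 70.72 + 3 = 73.7.
Round up.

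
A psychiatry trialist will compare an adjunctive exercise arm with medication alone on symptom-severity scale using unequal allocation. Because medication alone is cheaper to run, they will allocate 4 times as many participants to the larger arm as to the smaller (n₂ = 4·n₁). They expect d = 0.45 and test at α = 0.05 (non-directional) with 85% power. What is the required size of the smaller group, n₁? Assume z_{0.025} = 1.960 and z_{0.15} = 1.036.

With allocation ratio k = n₂/n₁ = 4, Var(x̄₁−x̄₂) = σ²(1/n₁ + 1/(k·n₁)) = σ²·(k+1)/(k·n₁).
So n₁ = (1 + 1/k)·((z_{α/2} + z_β)/d)² = 1.250 × (2.996/0.45)².
n₁ = 1.250 × 44.33 = 55.4.
Round up: n₁ = 56, giving n₂ = 4 × 56 = 224.

n₁ = 56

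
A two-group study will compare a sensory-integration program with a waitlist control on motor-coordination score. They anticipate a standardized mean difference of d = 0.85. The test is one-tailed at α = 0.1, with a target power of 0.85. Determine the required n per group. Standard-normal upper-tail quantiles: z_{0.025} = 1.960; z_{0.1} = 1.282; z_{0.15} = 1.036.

For two independent groups with equal n: n = 2·((z_{α} + z_β) / d)².
z_{α} + z_β = 1.282 + 1.036 = 2.318.
n = 2 × (2.318 / 0.85)² = 2 × 2.727² = 2 × 7.44 = 14.9.
Round up to the next whole participant.

n = 15 per group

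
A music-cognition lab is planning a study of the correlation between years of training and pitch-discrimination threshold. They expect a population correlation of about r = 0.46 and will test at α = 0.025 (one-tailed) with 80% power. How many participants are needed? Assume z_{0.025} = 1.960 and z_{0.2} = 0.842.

Fisher's z: C = ½·ln((1+r)/(1−r)) = ½·ln(2.7037) = 0.4973.
n = ((z_{α} + z_β)/C)² + 3.
(1.960 + 0.842) / 0.4973 = 2.802 / 0.4973 = 5.634.
n = 5.634² + 3 = 31.75 + 3 = 34.7.
Round up.

n = 35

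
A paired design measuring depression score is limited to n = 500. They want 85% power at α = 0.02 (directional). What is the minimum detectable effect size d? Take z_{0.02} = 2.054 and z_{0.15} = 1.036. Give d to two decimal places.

For a single sample (or paired design) of n = 500: d_min = (z_{α} + z_β)/√n.
z-sum = 2.054 + 1.036 = 3.090.
d_min = 3.090 / √500 = 3.090 / 22.361 = 0.138.

d_min ≈ 0.14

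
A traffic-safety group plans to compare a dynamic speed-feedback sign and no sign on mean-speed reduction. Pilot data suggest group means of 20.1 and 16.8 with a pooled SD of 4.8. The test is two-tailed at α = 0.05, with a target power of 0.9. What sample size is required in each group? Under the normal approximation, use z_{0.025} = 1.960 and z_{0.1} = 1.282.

Cohen's d = |M₁ − M₂| / SD_pooled = |20.1 − 16.8| / 4.8 = 3.3 / 4.8 = 0.688.
For two independent groups with equal n: n = 2·((z_{α/2} + z_β) / d)².
z_{α/2} + z_β = 1.960 + 1.282 = 3.242.
n = 2 × (3.242 / 0.688)² = 2 × 4.712² = 2 × 22.20 = 44.4.
Round up to the next whole participant.

n = 45 per group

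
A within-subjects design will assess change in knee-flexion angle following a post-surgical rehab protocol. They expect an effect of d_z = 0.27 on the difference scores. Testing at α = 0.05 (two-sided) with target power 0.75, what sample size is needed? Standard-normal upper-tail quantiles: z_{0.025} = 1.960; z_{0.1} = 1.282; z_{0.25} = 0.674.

n = 96 pairs

For a paired (one-sample on differences) test: n = ((z_{α/2} + z_β) / d)².
z_{α/2} + z_β = 1.960 + 0.674 = 2.634.
n = (2.634 / 0.27)² = 9.756² = 95.17.
Round up.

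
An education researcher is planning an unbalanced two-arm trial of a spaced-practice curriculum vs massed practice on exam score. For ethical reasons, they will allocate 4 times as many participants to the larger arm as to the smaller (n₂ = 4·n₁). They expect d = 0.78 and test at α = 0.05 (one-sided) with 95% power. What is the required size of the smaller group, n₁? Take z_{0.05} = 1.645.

n₁ = 23

With allocation ratio k = n₂/n₁ = 4, Var(x̄₁−x̄₂) = σ²(1/n₁ + 1/(k·n₁)) = σ²·(k+1)/(k·n₁).
So n₁ = (1 + 1/k)·((z_{α} + z_β)/d)² = 1.250 × (3.290/0.78)².
n₁ = 1.250 × 17.79 = 22.2.
Round up: n₁ = 23, giving n₂ = 4 × 23 = 92.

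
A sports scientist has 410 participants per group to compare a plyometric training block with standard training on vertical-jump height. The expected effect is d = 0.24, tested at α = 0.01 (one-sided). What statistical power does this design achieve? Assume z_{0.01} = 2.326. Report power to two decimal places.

For two equal groups, power = Φ(d·√(n/2) − z_{α}).
d·√(n/2) = 0.24 × √(410/2) = 0.24 × 14.318 = 3.436.
z_β = 3.436 − 2.326 = 1.110.
Power = Φ(1.110) = 0.867.

power ≈ 0.87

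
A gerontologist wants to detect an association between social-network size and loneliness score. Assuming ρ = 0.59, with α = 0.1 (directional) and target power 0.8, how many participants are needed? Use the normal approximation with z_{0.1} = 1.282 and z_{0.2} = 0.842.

n = 13

Fisher's z: C = ½·ln((1+r)/(1−r)) = ½·ln(3.8780) = 0.6777.
n = ((z_{α} + z_β)/C)² + 3.
(1.282 + 0.842) / 0.6777 = 2.124 / 0.6777 = 3.134.
n = 3.134² + 3 = 9.82 + 3 = 12.8.
Round up.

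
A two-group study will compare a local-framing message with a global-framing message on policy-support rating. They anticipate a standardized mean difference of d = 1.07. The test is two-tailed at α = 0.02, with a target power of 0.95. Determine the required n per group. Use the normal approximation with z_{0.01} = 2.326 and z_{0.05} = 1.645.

For two independent groups with equal n: n = 2·((z_{α/2} + z_β) / d)².
z_{α/2} + z_β = 2.326 + 1.645 = 3.971.
n = 2 × (3.971 / 1.07)² = 2 × 3.711² = 2 × 13.77 = 27.5.
Round up to the next whole participant.

n = 28 per group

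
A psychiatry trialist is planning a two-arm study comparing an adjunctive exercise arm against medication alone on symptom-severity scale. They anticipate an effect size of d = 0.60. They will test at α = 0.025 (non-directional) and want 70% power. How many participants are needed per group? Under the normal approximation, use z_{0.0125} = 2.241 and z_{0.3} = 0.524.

For two independent groups with equal n: n = 2·((z_{α/2} + z_β) / d)².
z_{α/2} + z_β = 2.241 + 0.524 = 2.765.
n = 2 × (2.765 / 0.60)² = 2 × 4.608² = 2 × 21.24 = 42.5.
Round up to the next whole participant.

n = 43 per group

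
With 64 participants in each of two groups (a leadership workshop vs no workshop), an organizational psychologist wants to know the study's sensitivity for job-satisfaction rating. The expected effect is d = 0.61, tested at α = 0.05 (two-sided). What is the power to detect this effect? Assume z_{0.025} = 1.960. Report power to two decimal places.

power ≈ 0.93

For two equal groups, power = Φ(d·√(n/2) − z_{α/2}).
d·√(n/2) = 0.61 × √(64/2) = 0.61 × 5.657 = 3.451.
z_β = 3.451 − 1.960 = 1.491.
Power = Φ(1.491) = 0.932.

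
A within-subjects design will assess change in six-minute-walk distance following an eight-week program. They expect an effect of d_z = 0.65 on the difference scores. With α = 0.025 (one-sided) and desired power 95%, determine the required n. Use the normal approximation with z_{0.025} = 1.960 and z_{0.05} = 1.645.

n = 31 pairs

For a paired (one-sample on differences) test: n = ((z_{α} + z_β) / d)².
z_{α} + z_β = 1.960 + 1.645 = 3.605.
n = (3.605 / 0.65)² = 5.546² = 30.76.
Round up.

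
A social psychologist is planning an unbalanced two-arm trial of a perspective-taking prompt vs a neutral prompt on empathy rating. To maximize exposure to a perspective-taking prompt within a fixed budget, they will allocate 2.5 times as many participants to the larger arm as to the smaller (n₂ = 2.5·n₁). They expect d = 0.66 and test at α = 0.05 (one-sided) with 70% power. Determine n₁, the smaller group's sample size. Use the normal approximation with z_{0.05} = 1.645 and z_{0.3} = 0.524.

n₁ = 16

With allocation ratio k = n₂/n₁ = 2.5, Var(x̄₁−x̄₂) = σ²(1/n₁ + 1/(k·n₁)) = σ²·(k+1)/(k·n₁).
So n₁ = (1 + 1/k)·((z_{α} + z_β)/d)² = 1.400 × (2.169/0.66)².
n₁ = 1.400 × 10.80 = 15.1.
Round up: n₁ = 16, giving n₂ = 2.5 × 16 = 40.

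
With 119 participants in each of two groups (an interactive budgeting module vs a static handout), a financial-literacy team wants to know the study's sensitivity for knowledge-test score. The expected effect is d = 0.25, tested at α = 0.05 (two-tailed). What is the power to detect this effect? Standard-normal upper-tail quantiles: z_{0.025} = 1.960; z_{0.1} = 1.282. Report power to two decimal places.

For two equal groups, power = Φ(d·√(n/2) − z_{α/2}).
d·√(n/2) = 0.25 × √(119/2) = 0.25 × 7.714 = 1.928.
z_β = 1.928 − 1.960 = -0.032.
Power = Φ(-0.032) = 0.487.

power ≈ 0.49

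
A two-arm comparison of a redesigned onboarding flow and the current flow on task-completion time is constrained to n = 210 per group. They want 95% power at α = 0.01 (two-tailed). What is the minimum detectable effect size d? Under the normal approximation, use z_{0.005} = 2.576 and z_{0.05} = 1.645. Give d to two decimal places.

For two independent groups of n = 210 each: d_min = (z_{α/2} + z_β)·√(2/n).
z-sum = 2.576 + 1.645 = 4.221.
d_min = 4.221 × √(2/210) = 4.221 × 0.0976 = 0.412.

d_min ≈ 0.41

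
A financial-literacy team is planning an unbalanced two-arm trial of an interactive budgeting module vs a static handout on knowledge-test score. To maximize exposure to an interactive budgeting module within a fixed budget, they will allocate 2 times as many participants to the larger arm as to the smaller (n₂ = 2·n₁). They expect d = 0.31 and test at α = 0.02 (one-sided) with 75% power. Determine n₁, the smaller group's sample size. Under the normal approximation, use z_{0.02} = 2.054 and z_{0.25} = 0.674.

n₁ = 117

With allocation ratio k = n₂/n₁ = 2, Var(x̄₁−x̄₂) = σ²(1/n₁ + 1/(k·n₁)) = σ²·(k+1)/(k·n₁).
So n₁ = (1 + 1/k)·((z_{α} + z_β)/d)² = 1.500 × (2.728/0.31)².
n₁ = 1.500 × 77.44 = 116.2.
Round up: n₁ = 117, giving n₂ = 2 × 117 = 234.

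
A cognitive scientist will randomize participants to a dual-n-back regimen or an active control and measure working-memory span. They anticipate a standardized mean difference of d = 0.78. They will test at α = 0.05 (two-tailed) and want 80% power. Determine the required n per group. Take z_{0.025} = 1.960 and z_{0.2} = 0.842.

For two independent groups with equal n: n = 2·((z_{α/2} + z_β) / d)².
z_{α/2} + z_β = 1.960 + 0.842 = 2.802.
n = 2 × (2.802 / 0.78)² = 2 × 3.592² = 2 × 12.90 = 25.8.
Round up to the next whole participant.

n = 26 per group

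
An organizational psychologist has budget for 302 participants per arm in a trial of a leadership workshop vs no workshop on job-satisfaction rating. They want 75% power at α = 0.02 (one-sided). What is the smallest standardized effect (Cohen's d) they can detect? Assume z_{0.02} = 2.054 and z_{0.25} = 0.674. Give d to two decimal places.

For two independent groups of n = 302 each: d_min = (z_{α} + z_β)·√(2/n).
z-sum = 2.054 + 0.674 = 2.728.
d_min = 2.728 × √(2/302) = 2.728 × 0.0814 = 0.222.

d_min ≈ 0.22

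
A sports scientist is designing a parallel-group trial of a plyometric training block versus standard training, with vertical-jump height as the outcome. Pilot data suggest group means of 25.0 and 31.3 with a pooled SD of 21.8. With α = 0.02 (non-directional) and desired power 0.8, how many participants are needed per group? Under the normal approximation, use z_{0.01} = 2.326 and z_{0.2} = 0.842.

n = 241 per group

Cohen's d = |M₁ − M₂| / SD_pooled = |25.0 − 31.3| / 21.8 = 6.3 / 21.8 = 0.289.
For two independent groups with equal n: n = 2·((z_{α/2} + z_β) / d)².
z_{α/2} + z_β = 2.326 + 0.842 = 3.168.
n = 2 × (3.168 / 0.289)² = 2 × 10.962² = 2 × 120.16 = 240.3.
Round up to the next whole participant.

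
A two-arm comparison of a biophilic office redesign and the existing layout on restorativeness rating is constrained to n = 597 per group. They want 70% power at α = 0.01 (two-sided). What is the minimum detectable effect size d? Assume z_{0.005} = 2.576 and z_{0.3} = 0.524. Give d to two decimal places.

For two independent groups of n = 597 each: d_min = (z_{α/2} + z_β)·√(2/n).
z-sum = 2.576 + 0.524 = 3.100.
d_min = 3.100 × √(2/597) = 3.100 × 0.0579 = 0.179.

d_min ≈ 0.18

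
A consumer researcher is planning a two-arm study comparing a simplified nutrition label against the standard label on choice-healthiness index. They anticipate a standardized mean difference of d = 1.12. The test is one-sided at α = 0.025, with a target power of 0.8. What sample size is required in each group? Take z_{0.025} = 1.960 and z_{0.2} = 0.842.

For two independent groups with equal n: n = 2·((z_{α} + z_β) / d)².
z_{α} + z_β = 1.960 + 0.842 = 2.802.
n = 2 × (2.802 / 1.12)² = 2 × 2.502² = 2 × 6.26 = 12.5.
Round up to the next whole participant.

n = 13 per group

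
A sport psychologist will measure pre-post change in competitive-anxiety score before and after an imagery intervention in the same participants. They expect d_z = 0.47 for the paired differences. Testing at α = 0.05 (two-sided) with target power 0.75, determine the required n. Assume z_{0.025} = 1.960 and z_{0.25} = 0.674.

n = 32 pairs

For a paired (one-sample on differences) test: n = ((z_{α/2} + z_β) / d)².
z_{α/2} + z_β = 1.960 + 0.674 = 2.634.
n = (2.634 / 0.47)² = 5.604² = 31.41.
Round up.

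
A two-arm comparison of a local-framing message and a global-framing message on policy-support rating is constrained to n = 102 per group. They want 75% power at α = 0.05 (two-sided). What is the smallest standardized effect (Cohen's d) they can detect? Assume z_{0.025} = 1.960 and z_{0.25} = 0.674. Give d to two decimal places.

d_min ≈ 0.37

For two independent groups of n = 102 each: d_min = (z_{α/2} + z_β)·√(2/n).
z-sum = 1.960 + 0.674 = 2.634.
d_min = 2.634 × √(2/102) = 2.634 × 0.1400 = 0.369.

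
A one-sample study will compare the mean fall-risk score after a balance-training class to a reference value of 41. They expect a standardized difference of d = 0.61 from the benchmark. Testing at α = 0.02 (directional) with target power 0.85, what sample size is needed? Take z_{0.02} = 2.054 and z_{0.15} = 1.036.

n = 26

For a one-sample test: n = ((z_{α} + z_β) / d)².
z_{α} + z_β = 2.054 + 1.036 = 3.090.
n = (3.090 / 0.61)² = 5.066² = 25.66.
Round up.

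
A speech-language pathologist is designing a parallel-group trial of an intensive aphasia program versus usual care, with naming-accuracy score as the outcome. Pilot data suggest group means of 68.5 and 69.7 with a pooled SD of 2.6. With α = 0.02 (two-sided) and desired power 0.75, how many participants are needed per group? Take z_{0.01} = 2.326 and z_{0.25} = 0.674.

n = 85 per group

Cohen's d = |M₁ − M₂| / SD_pooled = |68.5 − 69.7| / 2.6 = 1.2 / 2.6 = 0.462.
For two independent groups with equal n: n = 2·((z_{α/2} + z_β) / d)².
z_{α/2} + z_β = 2.326 + 0.674 = 3.000.
n = 2 × (3.000 / 0.462)² = 2 × 6.494² = 2 × 42.17 = 84.3.
Round up to the next whole participant.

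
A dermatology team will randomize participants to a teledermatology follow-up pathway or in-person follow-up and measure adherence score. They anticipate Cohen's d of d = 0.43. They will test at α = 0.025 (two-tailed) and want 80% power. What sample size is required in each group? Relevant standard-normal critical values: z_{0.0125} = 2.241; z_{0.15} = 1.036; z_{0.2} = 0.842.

n = 103 per group

For two independent groups with equal n: n = 2·((z_{α/2} + z_β) / d)².
z_{α/2} + z_β = 2.241 + 0.842 = 3.083.
n = 2 × (3.083 / 0.43)² = 2 × 7.170² = 2 × 51.41 = 102.8.
Round up to the next whole participant.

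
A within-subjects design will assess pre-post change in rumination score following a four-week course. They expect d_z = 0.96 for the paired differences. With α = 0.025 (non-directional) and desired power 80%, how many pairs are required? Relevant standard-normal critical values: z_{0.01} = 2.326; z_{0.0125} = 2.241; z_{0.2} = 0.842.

n = 11 pairs

For a paired (one-sample on differences) test: n = ((z_{α/2} + z_β) / d)².
z_{α/2} + z_β = 2.241 + 0.842 = 3.083.
n = (3.083 / 0.96)² = 3.211² = 10.31.
Round up.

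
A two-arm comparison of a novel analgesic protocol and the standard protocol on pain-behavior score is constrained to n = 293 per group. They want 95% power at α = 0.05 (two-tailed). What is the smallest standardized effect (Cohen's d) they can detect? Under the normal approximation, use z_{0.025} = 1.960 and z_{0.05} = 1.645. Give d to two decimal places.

d_min ≈ 0.30

For two independent groups of n = 293 each: d_min = (z_{α/2} + z_β)·√(2/n).
z-sum = 1.960 + 1.645 = 3.605.
d_min = 3.605 × √(2/293) = 3.605 × 0.0826 = 0.298.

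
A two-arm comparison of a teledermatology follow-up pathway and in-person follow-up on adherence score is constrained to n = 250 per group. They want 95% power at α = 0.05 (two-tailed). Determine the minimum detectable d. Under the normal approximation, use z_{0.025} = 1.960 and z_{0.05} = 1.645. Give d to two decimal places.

For two independent groups of n = 250 each: d_min = (z_{α/2} + z_β)·√(2/n).
z-sum = 1.960 + 1.645 = 3.605.
d_min = 3.605 × √(2/250) = 3.605 × 0.0894 = 0.322.

d_min ≈ 0.32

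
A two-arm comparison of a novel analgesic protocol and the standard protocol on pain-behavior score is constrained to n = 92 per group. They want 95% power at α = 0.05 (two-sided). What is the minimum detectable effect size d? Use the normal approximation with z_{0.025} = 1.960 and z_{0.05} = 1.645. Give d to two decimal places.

For two independent groups of n = 92 each: d_min = (z_{α/2} + z_β)·√(2/n).
z-sum = 1.960 + 1.645 = 3.605.
d_min = 3.605 × √(2/92) = 3.605 × 0.1474 = 0.532.

d_min ≈ 0.53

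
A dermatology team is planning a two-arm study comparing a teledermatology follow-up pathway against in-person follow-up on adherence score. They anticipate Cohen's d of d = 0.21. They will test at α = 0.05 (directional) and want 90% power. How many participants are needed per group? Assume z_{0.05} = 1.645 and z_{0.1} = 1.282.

n = 389 per group

For two independent groups with equal n: n = 2·((z_{α} + z_β) / d)².
z_{α} + z_β = 1.645 + 1.282 = 2.927.
n = 2 × (2.927 / 0.21)² = 2 × 13.938² = 2 × 194.27 = 388.5.
Round up to the next whole participant.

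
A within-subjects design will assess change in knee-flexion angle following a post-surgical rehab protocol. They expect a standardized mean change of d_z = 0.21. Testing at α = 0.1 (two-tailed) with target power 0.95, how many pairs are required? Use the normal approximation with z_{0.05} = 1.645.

For a paired (one-sample on differences) test: n = ((z_{α/2} + z_β) / d)².
z_{α/2} + z_β = 1.645 + 1.645 = 3.290.
n = (3.290 / 0.21)² = 15.667² = 245.44.
Round up.

n = 246 pairs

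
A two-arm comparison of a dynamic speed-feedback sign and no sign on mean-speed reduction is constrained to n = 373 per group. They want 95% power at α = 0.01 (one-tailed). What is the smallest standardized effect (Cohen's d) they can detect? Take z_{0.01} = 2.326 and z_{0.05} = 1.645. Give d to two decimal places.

For two independent groups of n = 373 each: d_min = (z_{α} + z_β)·√(2/n).
z-sum = 2.326 + 1.645 = 3.971.
d_min = 3.971 × √(2/373) = 3.971 × 0.0732 = 0.291.

d_min ≈ 0.29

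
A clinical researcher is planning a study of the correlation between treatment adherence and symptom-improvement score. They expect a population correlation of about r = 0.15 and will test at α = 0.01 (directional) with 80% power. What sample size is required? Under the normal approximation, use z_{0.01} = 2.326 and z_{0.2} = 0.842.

n = 443

Fisher's z: C = ½·ln((1+r)/(1−r)) = ½·ln(1.3529) = 0.1511.
n = ((z_{α} + z_β)/C)² + 3.
(2.326 + 0.842) / 0.1511 = 3.168 / 0.1511 = 20.966.
n = 20.966² + 3 = 439.58 + 3 = 442.6.
Round up.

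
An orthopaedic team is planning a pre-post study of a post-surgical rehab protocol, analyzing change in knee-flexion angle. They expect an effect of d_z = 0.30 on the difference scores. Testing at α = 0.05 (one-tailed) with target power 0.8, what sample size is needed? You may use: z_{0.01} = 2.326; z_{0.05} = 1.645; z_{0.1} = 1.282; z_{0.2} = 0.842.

For a paired (one-sample on differences) test: n = ((z_{α} + z_β) / d)².
z_{α} + z_β = 1.645 + 0.842 = 2.487.
n = (2.487 / 0.30)² = 8.290² = 68.72.
Round up.

n = 69 pairs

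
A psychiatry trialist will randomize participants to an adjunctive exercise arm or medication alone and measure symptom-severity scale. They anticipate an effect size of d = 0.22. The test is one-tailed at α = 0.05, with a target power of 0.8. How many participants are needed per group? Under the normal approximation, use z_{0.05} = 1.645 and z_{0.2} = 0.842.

n = 256 per group

For two independent groups with equal n: n = 2·((z_{α} + z_β) / d)².
z_{α} + z_β = 1.645 + 0.842 = 2.487.
n = 2 × (2.487 / 0.22)² = 2 × 11.305² = 2 × 127.79 = 255.6.
Round up to the next whole participant.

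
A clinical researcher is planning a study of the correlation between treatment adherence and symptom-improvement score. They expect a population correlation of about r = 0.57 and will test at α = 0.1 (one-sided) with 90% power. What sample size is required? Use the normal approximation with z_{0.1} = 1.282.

Fisher's z: C = ½·ln((1+r)/(1−r)) = ½·ln(3.6512) = 0.6475.
n = ((z_{α} + z_β)/C)² + 3.
(1.282 + 1.282) / 0.6475 = 2.564 / 0.6475 = 3.960.
n = 3.960² + 3 = 15.68 + 3 = 18.7.
Round up.

n = 19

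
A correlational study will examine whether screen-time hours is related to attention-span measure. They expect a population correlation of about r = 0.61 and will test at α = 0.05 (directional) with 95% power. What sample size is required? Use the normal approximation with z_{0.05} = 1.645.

n = 25

Fisher's z: C = ½·ln((1+r)/(1−r)) = ½·ln(4.1282) = 0.7089.
n = ((z_{α} + z_β)/C)² + 3.
(1.645 + 1.645) / 0.7089 = 3.290 / 0.7089 = 4.641.
n = 4.641² + 3 = 21.54 + 3 = 24.5.
Round up.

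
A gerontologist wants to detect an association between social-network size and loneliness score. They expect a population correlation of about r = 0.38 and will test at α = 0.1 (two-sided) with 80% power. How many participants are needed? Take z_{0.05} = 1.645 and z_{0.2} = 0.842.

n = 42

Fisher's z: C = ½·ln((1+r)/(1−r)) = ½·ln(2.2258) = 0.4001.
n = ((z_{α/2} + z_β)/C)² + 3.
(1.645 + 0.842) / 0.4001 = 2.487 / 0.4001 = 6.216.
n = 6.216² + 3 = 38.64 + 3 = 41.6.
Round up.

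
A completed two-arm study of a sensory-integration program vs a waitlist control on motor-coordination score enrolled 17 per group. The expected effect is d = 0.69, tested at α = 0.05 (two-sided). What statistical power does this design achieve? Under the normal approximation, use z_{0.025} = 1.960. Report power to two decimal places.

For two equal groups, power = Φ(d·√(n/2) − z_{α/2}).
d·√(n/2) = 0.69 × √(17/2) = 0.69 × 2.915 = 2.012.
z_β = 2.012 − 1.960 = 0.052.
Power = Φ(0.052) = 0.521.

power ≈ 0.52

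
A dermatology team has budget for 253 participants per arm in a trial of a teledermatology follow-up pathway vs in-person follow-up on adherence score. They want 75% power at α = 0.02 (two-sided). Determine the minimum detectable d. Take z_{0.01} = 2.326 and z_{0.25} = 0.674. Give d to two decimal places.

d_min ≈ 0.27

For two independent groups of n = 253 each: d_min = (z_{α/2} + z_β)·√(2/n).
z-sum = 2.326 + 0.674 = 3.000.
d_min = 3.000 × √(2/253) = 3.000 × 0.0889 = 0.267.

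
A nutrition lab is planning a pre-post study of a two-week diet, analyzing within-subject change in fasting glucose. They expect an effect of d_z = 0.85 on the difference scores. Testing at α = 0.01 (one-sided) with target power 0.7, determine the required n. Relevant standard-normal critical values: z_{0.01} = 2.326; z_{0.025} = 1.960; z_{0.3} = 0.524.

For a paired (one-sample on differences) test: n = ((z_{α} + z_β) / d)².
z_{α} + z_β = 2.326 + 0.524 = 2.850.
n = (2.850 / 0.85)² = 3.353² = 11.24.
Round up.

n = 12 pairs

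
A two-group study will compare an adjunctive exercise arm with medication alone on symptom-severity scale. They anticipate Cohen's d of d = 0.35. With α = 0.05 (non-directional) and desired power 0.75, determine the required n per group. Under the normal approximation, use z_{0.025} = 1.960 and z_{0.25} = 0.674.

For two independent groups with equal n: n = 2·((z_{α/2} + z_β) / d)².
z_{α/2} + z_β = 1.960 + 0.674 = 2.634.
n = 2 × (2.634 / 0.35)² = 2 × 7.526² = 2 × 56.64 = 113.3.
Round up to the next whole participant.

n = 114 per group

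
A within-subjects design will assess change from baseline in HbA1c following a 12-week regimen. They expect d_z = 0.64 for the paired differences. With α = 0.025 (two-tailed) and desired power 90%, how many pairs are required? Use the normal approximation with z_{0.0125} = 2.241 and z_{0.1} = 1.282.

For a paired (one-sample on differences) test: n = ((z_{α/2} + z_β) / d)².
z_{α/2} + z_β = 2.241 + 1.282 = 3.523.
n = (3.523 / 0.64)² = 5.505² = 30.30.
Round up.

n = 31 pairs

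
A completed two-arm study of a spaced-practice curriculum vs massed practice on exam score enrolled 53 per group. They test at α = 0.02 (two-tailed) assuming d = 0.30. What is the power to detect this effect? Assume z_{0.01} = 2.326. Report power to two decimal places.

For two equal groups, power = Φ(d·√(n/2) − z_{α/2}).
d·√(n/2) = 0.30 × √(53/2) = 0.30 × 5.148 = 1.544.
z_β = 1.544 − 2.326 = -0.782.
Power = Φ(-0.782) = 0.217.

power ≈ 0.22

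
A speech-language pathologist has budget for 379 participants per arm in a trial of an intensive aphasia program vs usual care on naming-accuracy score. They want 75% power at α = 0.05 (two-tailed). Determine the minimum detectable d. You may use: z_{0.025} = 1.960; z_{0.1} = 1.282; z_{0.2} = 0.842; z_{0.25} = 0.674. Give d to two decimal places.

d_min ≈ 0.19

For two independent groups of n = 379 each: d_min = (z_{α/2} + z_β)·√(2/n).
z-sum = 1.960 + 0.674 = 2.634.
d_min = 2.634 × √(2/379) = 2.634 × 0.0726 = 0.191.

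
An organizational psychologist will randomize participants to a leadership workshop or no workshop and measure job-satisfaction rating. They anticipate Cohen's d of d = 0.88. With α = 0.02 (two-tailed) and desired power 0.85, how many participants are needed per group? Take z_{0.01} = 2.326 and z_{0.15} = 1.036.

For two independent groups with equal n: n = 2·((z_{α/2} + z_β) / d)².
z_{α/2} + z_β = 2.326 + 1.036 = 3.362.
n = 2 × (3.362 / 0.88)² = 2 × 3.820² = 2 × 14.60 = 29.2.
Round up to the next whole participant.

n = 30 per group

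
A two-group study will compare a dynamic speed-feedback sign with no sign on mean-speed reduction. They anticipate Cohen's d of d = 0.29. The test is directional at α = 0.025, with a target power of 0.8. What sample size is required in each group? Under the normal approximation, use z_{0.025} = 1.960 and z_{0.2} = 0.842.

For two independent groups with equal n: n = 2·((z_{α} + z_β) / d)².
z_{α} + z_β = 1.960 + 0.842 = 2.802.
n = 2 × (2.802 / 0.29)² = 2 × 9.662² = 2 × 93.36 = 186.7.
Round up to the next whole participant.

n = 187 per group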